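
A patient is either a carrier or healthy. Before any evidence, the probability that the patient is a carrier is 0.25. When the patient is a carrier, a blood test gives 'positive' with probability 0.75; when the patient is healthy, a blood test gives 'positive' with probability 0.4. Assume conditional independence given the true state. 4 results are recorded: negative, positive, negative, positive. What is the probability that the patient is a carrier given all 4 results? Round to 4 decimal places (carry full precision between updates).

0.1691

After 'negative': P(carrier) = 0.25·0.2500 / (0.25·0.2500 + 0.6·0.7500) ≈ 0.1220
After 'positive': P(carrier) = 0.75·0.1220 / (0.75·0.1220 + 0.4·0.8780) ≈ 0.2066
After 'negative': P(carrier) = 0.25·0.2066 / (0.25·0.2066 + 0.6·0.7934) ≈ 0.0979
After 'positive': P(carrier) = 0.75·0.0979 / (0.75·0.0979 + 0.4·0.9021) ≈ 0.1691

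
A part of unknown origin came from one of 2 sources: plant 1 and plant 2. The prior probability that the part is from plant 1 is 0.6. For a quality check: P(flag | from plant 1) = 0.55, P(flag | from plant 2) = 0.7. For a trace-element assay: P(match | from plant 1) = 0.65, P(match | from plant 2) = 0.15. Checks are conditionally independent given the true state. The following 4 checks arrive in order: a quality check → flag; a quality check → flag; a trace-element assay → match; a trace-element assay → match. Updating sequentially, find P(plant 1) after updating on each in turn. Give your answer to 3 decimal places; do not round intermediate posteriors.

After a quality check='flag': P(plant 1) = 0.55·0.6000 / (0.55·0.6000 + 0.7·0.4000) ≈ 0.5410
After a quality check='flag': P(plant 1) = 0.55·0.5410 / (0.55·0.5410 + 0.7·0.4590) ≈ 0.4808
After a trace-element assay='match': P(plant 1) = 0.65·0.4808 / (0.65·0.4808 + 0.15·0.5192) ≈ 0.8005
After a trace-element assay='match': P(plant 1) = 0.65·0.8005 / (0.65·0.8005 + 0.15·0.1995) ≈ 0.9456

0.946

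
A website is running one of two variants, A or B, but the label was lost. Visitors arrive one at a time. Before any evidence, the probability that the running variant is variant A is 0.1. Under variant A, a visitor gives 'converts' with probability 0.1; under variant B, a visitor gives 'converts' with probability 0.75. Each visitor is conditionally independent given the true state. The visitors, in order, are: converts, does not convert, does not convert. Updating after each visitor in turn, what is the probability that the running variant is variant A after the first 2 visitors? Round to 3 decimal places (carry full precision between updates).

Each posterior becomes the prior for the next update.
After 'converts': P(A) = 0.1·0.1000 / (0.1·0.1000 + 0.75·0.9000) ≈ 0.0146
After 'does not convert': P(A) = 0.9·0.0146 / (0.9·0.0146 + 0.25·0.9854) ≈ 0.0506

0.051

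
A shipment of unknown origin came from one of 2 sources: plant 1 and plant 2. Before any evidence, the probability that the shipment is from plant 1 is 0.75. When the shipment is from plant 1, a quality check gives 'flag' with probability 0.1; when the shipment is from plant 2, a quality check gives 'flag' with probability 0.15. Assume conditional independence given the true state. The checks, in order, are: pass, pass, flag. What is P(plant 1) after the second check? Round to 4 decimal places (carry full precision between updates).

0.7708

Each posterior becomes the prior for the next update.
After 'pass': P(plant 1) = 0.9·0.7500 / (0.9·0.7500 + 0.85·0.2500) ≈ 0.7606
After 'pass': P(plant 1) = 0.9·0.7606 / (0.9·0.7606 + 0.85·0.2394) ≈ 0.7708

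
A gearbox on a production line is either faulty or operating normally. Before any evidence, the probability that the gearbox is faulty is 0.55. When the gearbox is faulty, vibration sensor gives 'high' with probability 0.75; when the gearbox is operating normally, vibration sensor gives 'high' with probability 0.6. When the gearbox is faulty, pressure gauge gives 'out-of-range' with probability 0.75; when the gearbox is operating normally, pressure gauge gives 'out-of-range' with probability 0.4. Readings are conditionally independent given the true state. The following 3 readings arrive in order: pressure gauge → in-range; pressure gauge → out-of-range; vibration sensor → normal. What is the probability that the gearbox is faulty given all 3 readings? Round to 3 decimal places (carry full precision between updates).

After pressure gauge='in-range': P(faulty) = 0.25·0.5500 / (0.25·0.5500 + 0.6·0.4500) ≈ 0.3374
After pressure gauge='out-of-range': P(faulty) = 0.75·0.3374 / (0.75·0.3374 + 0.4·0.6626) ≈ 0.4885
After vibration sensor='normal': P(faulty) = 0.25·0.4885 / (0.25·0.4885 + 0.4·0.5115) ≈ 0.3737

0.374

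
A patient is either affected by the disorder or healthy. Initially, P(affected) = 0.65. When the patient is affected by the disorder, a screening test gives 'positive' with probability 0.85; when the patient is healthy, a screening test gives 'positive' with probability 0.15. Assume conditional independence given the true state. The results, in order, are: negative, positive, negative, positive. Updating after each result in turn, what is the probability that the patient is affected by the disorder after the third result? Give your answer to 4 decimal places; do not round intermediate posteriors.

Apply Bayes' rule sequentially, carrying P(affected) forward.
After 'negative': P(affected) = 0.15·0.6500 / (0.15·0.6500 + 0.85·0.3500) ≈ 0.2468
After 'positive': P(affected) = 0.85·0.2468 / (0.85·0.2468 + 0.15·0.7532) ≈ 0.6500
After 'negative': P(affected) = 0.15·0.6500 / (0.15·0.6500 + 0.85·0.3500) ≈ 0.2468

0.2468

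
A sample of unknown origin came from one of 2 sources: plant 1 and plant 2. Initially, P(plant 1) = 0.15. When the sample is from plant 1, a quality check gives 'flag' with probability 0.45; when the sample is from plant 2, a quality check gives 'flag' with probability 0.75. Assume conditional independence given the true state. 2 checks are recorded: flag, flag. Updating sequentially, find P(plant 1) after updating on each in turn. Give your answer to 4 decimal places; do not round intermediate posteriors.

0.0597

Each posterior becomes the prior for the next update.
After 'flag': P(plant 1) = 0.45·0.1500 / (0.45·0.1500 + 0.75·0.8500) ≈ 0.0957
After 'flag': P(plant 1) = 0.45·0.0957 / (0.45·0.0957 + 0.75·0.9043) ≈ 0.0597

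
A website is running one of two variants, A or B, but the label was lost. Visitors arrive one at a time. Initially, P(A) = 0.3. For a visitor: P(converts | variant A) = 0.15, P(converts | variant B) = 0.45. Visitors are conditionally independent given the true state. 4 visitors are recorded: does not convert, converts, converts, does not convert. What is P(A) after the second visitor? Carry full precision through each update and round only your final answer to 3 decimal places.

0.181

Apply Bayes' rule sequentially, carrying P(A) forward.
After 'does not convert': P(A) = 0.85·0.3000 / (0.85·0.3000 + 0.55·0.7000) ≈ 0.3984
After 'converts': P(A) = 0.15·0.3984 / (0.15·0.3984 + 0.45·0.6016) ≈ 0.1809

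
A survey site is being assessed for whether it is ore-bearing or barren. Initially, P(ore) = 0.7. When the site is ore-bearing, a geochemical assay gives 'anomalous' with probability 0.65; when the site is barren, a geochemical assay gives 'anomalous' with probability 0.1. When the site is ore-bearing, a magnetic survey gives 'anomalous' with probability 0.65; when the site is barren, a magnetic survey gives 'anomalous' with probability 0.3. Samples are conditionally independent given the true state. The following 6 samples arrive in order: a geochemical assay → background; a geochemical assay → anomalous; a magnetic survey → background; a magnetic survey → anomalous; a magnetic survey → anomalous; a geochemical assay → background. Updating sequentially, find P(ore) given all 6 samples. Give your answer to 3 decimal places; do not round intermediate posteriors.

0.843

After a geochemical assay='background': P(ore) = 0.35·0.7000 / (0.35·0.7000 + 0.9·0.3000) ≈ 0.4757
After a geochemical assay='anomalous': P(ore) = 0.65·0.4757 / (0.65·0.4757 + 0.1·0.5243) ≈ 0.8550
After a magnetic survey='background': P(ore) = 0.35·0.8550 / (0.35·0.8550 + 0.7·0.1450) ≈ 0.7468
After a magnetic survey='anomalous': P(ore) = 0.65·0.7468 / (0.65·0.7468 + 0.3·0.2532) ≈ 0.8647
After a magnetic survey='anomalous': P(ore) = 0.65·0.8647 / (0.65·0.8647 + 0.3·0.1353) ≈ 0.9326
After a geochemical assay='background': P(ore) = 0.35·0.9326 / (0.35·0.9326 + 0.9·0.0674) ≈ 0.8434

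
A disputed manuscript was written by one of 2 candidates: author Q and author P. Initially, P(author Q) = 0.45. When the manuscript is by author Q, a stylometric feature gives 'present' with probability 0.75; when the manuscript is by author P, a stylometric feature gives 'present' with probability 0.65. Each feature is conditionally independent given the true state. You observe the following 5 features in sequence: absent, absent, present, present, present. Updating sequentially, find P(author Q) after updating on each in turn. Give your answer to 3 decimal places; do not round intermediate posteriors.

After 'absent': P(author Q) = 0.25·0.4500 / (0.25·0.4500 + 0.35·0.5500) ≈ 0.3689
After 'absent': P(author Q) = 0.25·0.3689 / (0.25·0.3689 + 0.35·0.6311) ≈ 0.2945
After 'present': P(author Q) = 0.75·0.2945 / (0.75·0.2945 + 0.65·0.7055) ≈ 0.3251
After 'present': P(author Q) = 0.75·0.3251 / (0.75·0.3251 + 0.65·0.6749) ≈ 0.3572
After 'present': P(author Q) = 0.75·0.3572 / (0.75·0.3572 + 0.65·0.6428) ≈ 0.3907

0.391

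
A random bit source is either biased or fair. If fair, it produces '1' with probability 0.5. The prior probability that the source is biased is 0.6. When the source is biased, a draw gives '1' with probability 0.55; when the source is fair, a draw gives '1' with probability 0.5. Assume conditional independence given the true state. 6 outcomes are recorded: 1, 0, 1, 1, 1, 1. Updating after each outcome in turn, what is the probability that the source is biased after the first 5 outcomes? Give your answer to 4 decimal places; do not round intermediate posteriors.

0.6640

After '1': P(biased) = 0.55·0.6000 / (0.55·0.6000 + 0.5·0.4000) ≈ 0.6226
After '0': P(biased) = 0.45·0.6226 / (0.45·0.6226 + 0.5·0.3774) ≈ 0.5976
After '1': P(biased) = 0.55·0.5976 / (0.55·0.5976 + 0.5·0.4024) ≈ 0.6203
After '1': P(biased) = 0.55·0.6203 / (0.55·0.6203 + 0.5·0.3797) ≈ 0.6425
After '1': P(biased) = 0.55·0.6425 / (0.55·0.6425 + 0.5·0.3575) ≈ 0.6640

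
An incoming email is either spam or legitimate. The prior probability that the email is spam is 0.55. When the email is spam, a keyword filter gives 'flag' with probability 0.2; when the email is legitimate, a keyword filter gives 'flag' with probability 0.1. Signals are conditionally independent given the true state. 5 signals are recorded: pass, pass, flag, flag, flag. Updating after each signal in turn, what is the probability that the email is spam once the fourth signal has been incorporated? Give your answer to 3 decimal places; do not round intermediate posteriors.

0.794

After 'pass': P(spam) = 0.8·0.5500 / (0.8·0.5500 + 0.9·0.4500) ≈ 0.5207
After 'pass': P(spam) = 0.8·0.5207 / (0.8·0.5207 + 0.9·0.4793) ≈ 0.4913
After 'flag': P(spam) = 0.2·0.4913 / (0.2·0.4913 + 0.1·0.5087) ≈ 0.6589
After 'flag': P(spam) = 0.2·0.6589 / (0.2·0.6589 + 0.1·0.3411) ≈ 0.7944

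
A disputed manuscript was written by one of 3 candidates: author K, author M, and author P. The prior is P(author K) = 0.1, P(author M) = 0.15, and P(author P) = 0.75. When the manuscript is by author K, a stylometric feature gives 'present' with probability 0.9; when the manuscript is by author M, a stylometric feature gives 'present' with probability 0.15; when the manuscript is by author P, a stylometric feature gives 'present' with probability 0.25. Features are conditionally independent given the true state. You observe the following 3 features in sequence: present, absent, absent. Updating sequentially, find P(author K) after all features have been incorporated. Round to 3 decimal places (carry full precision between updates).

0.007

After 'present': normaliser = 0.9·0.1000 + 0.15·0.1500 + 0.25·0.7500; P(author K) ≈ 0.3000, P(author M) ≈ 0.0750, P(author P) ≈ 0.6250
After 'absent': normaliser = 0.1·0.3000 + 0.85·0.0750 + 0.75·0.6250; P(author K) ≈ 0.0533, P(author M) ≈ 0.1133, P(author P) ≈ 0.8333
After 'absent': normaliser = 0.1·0.0533 + 0.85·0.1133 + 0.75·0.8333; P(author K) ≈ 0.0073, P(author M) ≈ 0.1326, P(author P) ≈ 0.8601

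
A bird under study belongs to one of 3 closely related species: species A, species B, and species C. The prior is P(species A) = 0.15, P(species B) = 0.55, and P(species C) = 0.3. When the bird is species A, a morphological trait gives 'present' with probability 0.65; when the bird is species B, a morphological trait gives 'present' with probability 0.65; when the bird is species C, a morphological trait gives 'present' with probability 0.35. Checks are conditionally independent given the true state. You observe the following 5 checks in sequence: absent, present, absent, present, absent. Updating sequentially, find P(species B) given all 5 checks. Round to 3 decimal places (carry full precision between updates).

0.438

After 'absent': normaliser = 0.35·0.1500 + 0.35·0.5500 + 0.65·0.3000; P(species A) ≈ 0.1193, P(species B) ≈ 0.4375, P(species C) ≈ 0.4432
After 'present': normaliser = 0.65·0.1193 + 0.65·0.4375 + 0.35·0.4432; P(species A) ≈ 0.1500, P(species B) ≈ 0.5500, P(species C) ≈ 0.3000
After 'absent': normaliser = 0.35·0.1500 + 0.35·0.5500 + 0.65·0.3000; P(species A) ≈ 0.1193, P(species B) ≈ 0.4375, P(species C) ≈ 0.4432
After 'present': normaliser = 0.65·0.1193 + 0.65·0.4375 + 0.35·0.4432; P(species A) ≈ 0.1500, P(species B) ≈ 0.5500, P(species C) ≈ 0.3000
After 'absent': normaliser = 0.35·0.1500 + 0.35·0.5500 + 0.65·0.3000; P(species A) ≈ 0.1193, P(species B) ≈ 0.4375, P(species C) ≈ 0.4432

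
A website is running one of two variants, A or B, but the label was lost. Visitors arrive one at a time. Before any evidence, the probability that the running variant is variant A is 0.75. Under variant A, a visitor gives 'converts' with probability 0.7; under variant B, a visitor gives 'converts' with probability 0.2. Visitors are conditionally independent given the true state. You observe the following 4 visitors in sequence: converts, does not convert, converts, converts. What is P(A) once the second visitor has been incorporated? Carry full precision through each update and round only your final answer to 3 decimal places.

0.797

Apply Bayes' rule sequentially, carrying P(A) forward.
After 'converts': P(A) = 0.7·0.7500 / (0.7·0.7500 + 0.2·0.2500) ≈ 0.9130
After 'does not convert': P(A) = 0.3·0.9130 / (0.3·0.9130 + 0.8·0.0870) ≈ 0.7975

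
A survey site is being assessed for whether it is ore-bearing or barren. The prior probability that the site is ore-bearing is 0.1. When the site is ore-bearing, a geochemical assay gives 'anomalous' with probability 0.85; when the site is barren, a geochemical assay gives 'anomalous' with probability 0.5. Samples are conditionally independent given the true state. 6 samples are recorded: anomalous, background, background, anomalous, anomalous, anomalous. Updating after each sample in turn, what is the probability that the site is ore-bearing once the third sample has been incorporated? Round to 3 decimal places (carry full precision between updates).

0.017

After 'anomalous': P(ore) = 0.85·0.1000 / (0.85·0.1000 + 0.5·0.9000) ≈ 0.1589
After 'background': P(ore) = 0.15·0.1589 / (0.15·0.1589 + 0.5·0.8411) ≈ 0.0536
After 'background': P(ore) = 0.15·0.0536 / (0.15·0.0536 + 0.5·0.9464) ≈ 0.0167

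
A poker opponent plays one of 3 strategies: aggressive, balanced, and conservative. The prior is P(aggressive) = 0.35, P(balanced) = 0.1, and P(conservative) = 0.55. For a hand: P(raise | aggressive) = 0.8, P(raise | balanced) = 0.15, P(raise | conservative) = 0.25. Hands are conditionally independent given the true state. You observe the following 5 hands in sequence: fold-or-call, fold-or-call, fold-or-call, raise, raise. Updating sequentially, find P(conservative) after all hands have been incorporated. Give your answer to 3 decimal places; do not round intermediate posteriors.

After 'fold-or-call': normaliser = 0.2·0.3500 + 0.85·0.1000 + 0.75·0.5500; P(aggressive) ≈ 0.1233, P(balanced) ≈ 0.1498, P(conservative) ≈ 0.7269
After 'fold-or-call': normaliser = 0.2·0.1233 + 0.85·0.1498 + 0.75·0.7269; P(aggressive) ≈ 0.0354, P(balanced) ≈ 0.1826, P(conservative) ≈ 0.7820
After 'fold-or-call': normaliser = 0.2·0.0354 + 0.85·0.1826 + 0.75·0.7820; P(aggressive) ≈ 0.0095, P(balanced) ≈ 0.2073, P(conservative) ≈ 0.7832
After 'raise': normaliser = 0.8·0.0095 + 0.15·0.2073 + 0.25·0.7832; P(aggressive) ≈ 0.0322, P(balanced) ≈ 0.1326, P(conservative) ≈ 0.8351
After 'raise': normaliser = 0.8·0.0322 + 0.15·0.1326 + 0.25·0.8351; P(aggressive) ≈ 0.1014, P(balanced) ≈ 0.0782, P(conservative) ≈ 0.8204

0.820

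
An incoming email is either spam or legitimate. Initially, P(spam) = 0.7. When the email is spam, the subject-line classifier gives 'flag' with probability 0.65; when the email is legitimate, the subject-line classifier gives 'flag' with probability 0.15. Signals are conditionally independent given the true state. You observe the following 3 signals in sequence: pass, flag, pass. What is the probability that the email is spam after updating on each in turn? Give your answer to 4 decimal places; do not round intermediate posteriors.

0.6316

After 'pass': P(spam) = 0.35·0.7000 / (0.35·0.7000 + 0.85·0.3000) ≈ 0.4900
After 'flag': P(spam) = 0.65·0.4900 / (0.65·0.4900 + 0.15·0.5100) ≈ 0.8063
After 'pass': P(spam) = 0.35·0.8063 / (0.35·0.8063 + 0.85·0.1937) ≈ 0.6316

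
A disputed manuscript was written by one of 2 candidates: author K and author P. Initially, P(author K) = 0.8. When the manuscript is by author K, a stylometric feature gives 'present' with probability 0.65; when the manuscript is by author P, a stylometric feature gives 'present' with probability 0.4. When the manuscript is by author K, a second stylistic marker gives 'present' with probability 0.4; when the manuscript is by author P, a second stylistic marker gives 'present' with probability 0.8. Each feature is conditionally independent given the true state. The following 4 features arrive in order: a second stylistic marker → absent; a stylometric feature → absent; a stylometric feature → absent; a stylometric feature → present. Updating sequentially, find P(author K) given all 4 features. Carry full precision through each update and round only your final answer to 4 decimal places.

Apply Bayes' rule sequentially, carrying P(author K) forward.
After a second stylistic marker='absent': P(author K) = 0.6·0.8000 / (0.6·0.8000 + 0.2·0.2000) ≈ 0.9231
After a stylometric feature='absent': P(author K) = 0.35·0.9231 / (0.35·0.9231 + 0.6·0.0769) ≈ 0.8750
After a stylometric feature='absent': P(author K) = 0.35·0.8750 / (0.35·0.8750 + 0.6·0.1250) ≈ 0.8033
After a stylometric feature='present': P(author K) = 0.65·0.8033 / (0.65·0.8033 + 0.4·0.1967) ≈ 0.8690

0.8690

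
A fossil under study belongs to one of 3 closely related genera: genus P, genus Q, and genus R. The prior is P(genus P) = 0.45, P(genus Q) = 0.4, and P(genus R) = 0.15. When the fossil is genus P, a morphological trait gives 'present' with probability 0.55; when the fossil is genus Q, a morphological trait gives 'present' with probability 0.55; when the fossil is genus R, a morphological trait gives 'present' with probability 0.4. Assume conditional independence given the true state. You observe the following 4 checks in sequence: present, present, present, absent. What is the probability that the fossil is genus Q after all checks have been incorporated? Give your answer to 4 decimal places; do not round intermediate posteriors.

0.4315

After 'present': normaliser = 0.55·0.4500 + 0.55·0.4000 + 0.4·0.1500; P(genus P) ≈ 0.4692, P(genus Q) ≈ 0.4171, P(genus R) ≈ 0.1137
After 'present': normaliser = 0.55·0.4692 + 0.55·0.4171 + 0.4·0.1137; P(genus P) ≈ 0.4842, P(genus Q) ≈ 0.4304, P(genus R) ≈ 0.0854
After 'present': normaliser = 0.55·0.4842 + 0.55·0.4304 + 0.4·0.0854; P(genus P) ≈ 0.4958, P(genus Q) ≈ 0.4407, P(genus R) ≈ 0.0636
After 'absent': normaliser = 0.45·0.4958 + 0.45·0.4407 + 0.6·0.0636; P(genus P) ≈ 0.4855, P(genus Q) ≈ 0.4315, P(genus R) ≈ 0.0830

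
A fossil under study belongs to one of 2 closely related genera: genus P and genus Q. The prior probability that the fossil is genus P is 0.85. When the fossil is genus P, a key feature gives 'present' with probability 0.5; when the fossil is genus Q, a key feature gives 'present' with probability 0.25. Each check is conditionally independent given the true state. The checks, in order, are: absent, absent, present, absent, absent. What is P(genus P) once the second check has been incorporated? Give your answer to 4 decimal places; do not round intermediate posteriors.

After 'absent': P(genus P) = 0.5·0.8500 / (0.5·0.8500 + 0.75·0.1500) ≈ 0.7907
After 'absent': P(genus P) = 0.5·0.7907 / (0.5·0.7907 + 0.75·0.2093) ≈ 0.7158

0.7158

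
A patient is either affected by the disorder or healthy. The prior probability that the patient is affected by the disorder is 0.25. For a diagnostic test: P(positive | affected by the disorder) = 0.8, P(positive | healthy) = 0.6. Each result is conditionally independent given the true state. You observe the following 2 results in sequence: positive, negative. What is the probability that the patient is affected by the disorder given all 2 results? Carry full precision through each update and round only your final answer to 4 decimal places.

0.1818

After 'positive': P(affected) = 0.8·0.2500 / (0.8·0.2500 + 0.6·0.7500) ≈ 0.3077
After 'negative': P(affected) = 0.2·0.3077 / (0.2·0.3077 + 0.4·0.6923) ≈ 0.1818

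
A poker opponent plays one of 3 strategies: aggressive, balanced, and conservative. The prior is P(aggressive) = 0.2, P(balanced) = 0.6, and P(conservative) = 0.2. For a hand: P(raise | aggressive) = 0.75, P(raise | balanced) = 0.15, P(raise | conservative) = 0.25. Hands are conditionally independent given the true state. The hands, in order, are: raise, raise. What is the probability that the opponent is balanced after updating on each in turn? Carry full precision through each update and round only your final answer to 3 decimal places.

Apply Bayes' rule sequentially, carrying P(balanced) forward.
After 'raise': normaliser = 0.75·0.2000 + 0.15·0.6000 + 0.25·0.2000; P(aggressive) ≈ 0.5172, P(balanced) ≈ 0.3103, P(conservative) ≈ 0.1724
After 'raise': normaliser = 0.75·0.5172 + 0.15·0.3103 + 0.25·0.1724; P(aggressive) ≈ 0.8123, P(balanced) ≈ 0.0975, P(conservative) ≈ 0.0903

0.097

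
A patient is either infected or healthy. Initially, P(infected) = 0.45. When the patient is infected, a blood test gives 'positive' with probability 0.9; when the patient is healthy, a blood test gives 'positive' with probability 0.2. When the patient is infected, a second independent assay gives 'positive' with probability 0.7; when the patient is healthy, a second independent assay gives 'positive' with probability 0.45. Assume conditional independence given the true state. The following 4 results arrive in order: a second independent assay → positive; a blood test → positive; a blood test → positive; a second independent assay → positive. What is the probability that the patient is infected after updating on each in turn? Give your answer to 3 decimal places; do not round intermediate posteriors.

0.976

Each posterior becomes the prior for the next update.
After a second independent assay='positive': P(infected) = 0.7·0.4500 / (0.7·0.4500 + 0.45·0.5500) ≈ 0.5600
After a blood test='positive': P(infected) = 0.9·0.5600 / (0.9·0.5600 + 0.2·0.4400) ≈ 0.8514
After a blood test='positive': P(infected) = 0.9·0.8514 / (0.9·0.8514 + 0.2·0.1486) ≈ 0.9626
After a second independent assay='positive': P(infected) = 0.7·0.9626 / (0.7·0.9626 + 0.45·0.0374) ≈ 0.9757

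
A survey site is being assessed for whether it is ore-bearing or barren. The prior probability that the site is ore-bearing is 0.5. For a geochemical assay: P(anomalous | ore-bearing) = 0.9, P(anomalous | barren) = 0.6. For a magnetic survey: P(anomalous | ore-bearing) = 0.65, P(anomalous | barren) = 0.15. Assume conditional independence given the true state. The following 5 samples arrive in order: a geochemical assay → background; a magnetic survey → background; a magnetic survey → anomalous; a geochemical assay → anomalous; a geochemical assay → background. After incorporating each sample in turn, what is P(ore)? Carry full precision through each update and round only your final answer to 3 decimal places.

After a geochemical assay='background': P(ore) = 0.1·0.5000 / (0.1·0.5000 + 0.4·0.5000) ≈ 0.2000
After a magnetic survey='background': P(ore) = 0.35·0.2000 / (0.35·0.2000 + 0.85·0.8000) ≈ 0.0933
After a magnetic survey='anomalous': P(ore) = 0.65·0.0933 / (0.65·0.0933 + 0.15·0.9067) ≈ 0.3085
After a geochemical assay='anomalous': P(ore) = 0.9·0.3085 / (0.9·0.3085 + 0.6·0.6915) ≈ 0.4009
After a geochemical assay='background': P(ore) = 0.1·0.4009 / (0.1·0.4009 + 0.4·0.5991) ≈ 0.1433

0.143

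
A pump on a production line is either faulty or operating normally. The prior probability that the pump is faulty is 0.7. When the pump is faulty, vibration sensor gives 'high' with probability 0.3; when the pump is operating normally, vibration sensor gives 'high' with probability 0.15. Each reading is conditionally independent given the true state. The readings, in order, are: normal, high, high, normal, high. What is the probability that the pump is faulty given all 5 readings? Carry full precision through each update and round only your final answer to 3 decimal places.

0.927

Each posterior becomes the prior for the next update.
After 'normal': P(faulty) = 0.7·0.7000 / (0.7·0.7000 + 0.85·0.3000) ≈ 0.6577
After 'high': P(faulty) = 0.3·0.6577 / (0.3·0.6577 + 0.15·0.3423) ≈ 0.7935
After 'high': P(faulty) = 0.3·0.7935 / (0.3·0.7935 + 0.15·0.2065) ≈ 0.8849
After 'normal': P(faulty) = 0.7·0.8849 / (0.7·0.8849 + 0.85·0.1151) ≈ 0.8636
After 'high': P(faulty) = 0.3·0.8636 / (0.3·0.8636 + 0.15·0.1364) ≈ 0.9268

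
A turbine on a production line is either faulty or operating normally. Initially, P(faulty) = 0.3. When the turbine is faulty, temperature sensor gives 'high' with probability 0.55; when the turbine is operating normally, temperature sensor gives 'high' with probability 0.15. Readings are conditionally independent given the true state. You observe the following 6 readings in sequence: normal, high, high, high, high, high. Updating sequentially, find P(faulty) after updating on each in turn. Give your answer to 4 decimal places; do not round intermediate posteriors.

0.9934

Each posterior becomes the prior for the next update.
After 'normal': P(faulty) = 0.45·0.3000 / (0.45·0.3000 + 0.85·0.7000) ≈ 0.1849
After 'high': P(faulty) = 0.55·0.1849 / (0.55·0.1849 + 0.15·0.8151) ≈ 0.4541
After 'high': P(faulty) = 0.55·0.4541 / (0.55·0.4541 + 0.15·0.5459) ≈ 0.7531
After 'high': P(faulty) = 0.55·0.7531 / (0.55·0.7531 + 0.15·0.2469) ≈ 0.9179
After 'high': P(faulty) = 0.55·0.9179 / (0.55·0.9179 + 0.15·0.0821) ≈ 0.9762
After 'high': P(faulty) = 0.55·0.9762 / (0.55·0.9762 + 0.15·0.0238) ≈ 0.9934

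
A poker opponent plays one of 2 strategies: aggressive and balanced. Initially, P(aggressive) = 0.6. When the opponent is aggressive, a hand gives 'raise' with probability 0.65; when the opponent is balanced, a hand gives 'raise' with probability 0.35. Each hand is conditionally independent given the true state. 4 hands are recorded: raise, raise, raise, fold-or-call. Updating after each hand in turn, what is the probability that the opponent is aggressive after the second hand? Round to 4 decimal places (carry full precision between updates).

0.8380

After 'raise': P(aggressive) = 0.65·0.6000 / (0.65·0.6000 + 0.35·0.4000) ≈ 0.7358
After 'raise': P(aggressive) = 0.65·0.7358 / (0.65·0.7358 + 0.35·0.2642) ≈ 0.8380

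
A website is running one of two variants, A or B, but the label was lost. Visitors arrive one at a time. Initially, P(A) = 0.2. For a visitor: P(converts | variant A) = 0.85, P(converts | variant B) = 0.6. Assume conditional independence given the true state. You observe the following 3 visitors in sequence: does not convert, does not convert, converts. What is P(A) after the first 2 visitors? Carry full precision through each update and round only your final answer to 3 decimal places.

After 'does not convert': P(A) = 0.15·0.2000 / (0.15·0.2000 + 0.4·0.8000) ≈ 0.0857
After 'does not convert': P(A) = 0.15·0.0857 / (0.15·0.0857 + 0.4·0.9143) ≈ 0.0340

0.034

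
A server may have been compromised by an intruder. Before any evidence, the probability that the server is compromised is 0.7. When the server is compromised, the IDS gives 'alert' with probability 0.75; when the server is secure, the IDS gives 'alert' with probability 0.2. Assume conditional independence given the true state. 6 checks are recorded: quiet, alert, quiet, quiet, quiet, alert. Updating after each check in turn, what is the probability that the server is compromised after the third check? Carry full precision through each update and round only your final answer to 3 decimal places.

0.461

After 'quiet': P(compromised) = 0.25·0.7000 / (0.25·0.7000 + 0.8·0.3000) ≈ 0.4217
After 'alert': P(compromised) = 0.75·0.4217 / (0.75·0.4217 + 0.2·0.5783) ≈ 0.7322
After 'quiet': P(compromised) = 0.25·0.7322 / (0.25·0.7322 + 0.8·0.2678) ≈ 0.4608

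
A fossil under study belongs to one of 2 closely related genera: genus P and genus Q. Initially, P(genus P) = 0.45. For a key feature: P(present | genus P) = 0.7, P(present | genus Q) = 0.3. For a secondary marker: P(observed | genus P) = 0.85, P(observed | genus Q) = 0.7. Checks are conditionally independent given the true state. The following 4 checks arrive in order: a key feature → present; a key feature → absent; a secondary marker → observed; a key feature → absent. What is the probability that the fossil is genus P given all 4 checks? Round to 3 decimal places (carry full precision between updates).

0.299

After a key feature='present': P(genus P) = 0.7·0.4500 / (0.7·0.4500 + 0.3·0.5500) ≈ 0.6562
After a key feature='absent': P(genus P) = 0.3·0.6562 / (0.3·0.6562 + 0.7·0.3438) ≈ 0.4500
After a secondary marker='observed': P(genus P) = 0.85·0.4500 / (0.85·0.4500 + 0.7·0.5500) ≈ 0.4984
After a key feature='absent': P(genus P) = 0.3·0.4984 / (0.3·0.4984 + 0.7·0.5016) ≈ 0.2986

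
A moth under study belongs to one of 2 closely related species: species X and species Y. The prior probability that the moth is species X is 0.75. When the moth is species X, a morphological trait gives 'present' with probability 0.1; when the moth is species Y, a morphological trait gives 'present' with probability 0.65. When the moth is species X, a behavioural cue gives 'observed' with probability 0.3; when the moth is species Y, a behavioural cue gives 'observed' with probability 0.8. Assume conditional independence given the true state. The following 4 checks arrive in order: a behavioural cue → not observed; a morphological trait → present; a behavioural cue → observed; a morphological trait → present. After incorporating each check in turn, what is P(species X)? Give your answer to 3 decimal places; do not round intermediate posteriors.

After a behavioural cue='not observed': P(species X) = 0.7·0.7500 / (0.7·0.7500 + 0.2·0.2500) ≈ 0.9130
After a morphological trait='present': P(species X) = 0.1·0.9130 / (0.1·0.9130 + 0.65·0.0870) ≈ 0.6176
After a behavioural cue='observed': P(species X) = 0.3·0.6176 / (0.3·0.6176 + 0.8·0.3824) ≈ 0.3772
After a morphological trait='present': P(species X) = 0.1·0.3772 / (0.1·0.3772 + 0.65·0.6228) ≈ 0.0853

0.085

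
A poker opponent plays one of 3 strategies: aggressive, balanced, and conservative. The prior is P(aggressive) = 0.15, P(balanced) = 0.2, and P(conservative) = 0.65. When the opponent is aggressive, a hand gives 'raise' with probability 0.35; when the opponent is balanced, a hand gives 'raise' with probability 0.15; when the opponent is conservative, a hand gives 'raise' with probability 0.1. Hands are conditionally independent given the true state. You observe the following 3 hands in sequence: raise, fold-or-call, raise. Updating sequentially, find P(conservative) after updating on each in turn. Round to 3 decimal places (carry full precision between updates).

After 'raise': normaliser = 0.35·0.1500 + 0.15·0.2000 + 0.1·0.6500; P(aggressive) ≈ 0.3559, P(balanced) ≈ 0.2034, P(conservative) ≈ 0.4407
After 'fold-or-call': normaliser = 0.65·0.3559 + 0.85·0.2034 + 0.9·0.4407; P(aggressive) ≈ 0.2889, P(balanced) ≈ 0.2159, P(conservative) ≈ 0.4952
After 'raise': normaliser = 0.35·0.2889 + 0.15·0.2159 + 0.1·0.4952; P(aggressive) ≈ 0.5525, P(balanced) ≈ 0.1769, P(conservative) ≈ 0.2706

0.271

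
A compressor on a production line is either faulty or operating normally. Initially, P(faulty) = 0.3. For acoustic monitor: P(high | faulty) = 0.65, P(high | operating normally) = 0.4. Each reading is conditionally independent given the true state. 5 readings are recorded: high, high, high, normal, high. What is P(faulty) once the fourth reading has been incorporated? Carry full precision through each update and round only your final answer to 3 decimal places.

Each posterior becomes the prior for the next update.
After 'high': P(faulty) = 0.65·0.3000 / (0.65·0.3000 + 0.4·0.7000) ≈ 0.4105
After 'high': P(faulty) = 0.65·0.4105 / (0.65·0.4105 + 0.4·0.5895) ≈ 0.5309
After 'high': P(faulty) = 0.65·0.5309 / (0.65·0.5309 + 0.4·0.4691) ≈ 0.6478
After 'normal': P(faulty) = 0.35·0.6478 / (0.35·0.6478 + 0.6·0.3522) ≈ 0.5176

0.518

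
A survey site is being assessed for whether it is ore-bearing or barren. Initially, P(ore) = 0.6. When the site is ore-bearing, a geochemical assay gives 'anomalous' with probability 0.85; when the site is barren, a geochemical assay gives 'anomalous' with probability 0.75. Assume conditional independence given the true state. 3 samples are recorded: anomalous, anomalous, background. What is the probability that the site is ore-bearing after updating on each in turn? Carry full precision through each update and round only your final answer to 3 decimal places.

After 'anomalous': P(ore) = 0.85·0.6000 / (0.85·0.6000 + 0.75·0.4000) ≈ 0.6296
After 'anomalous': P(ore) = 0.85·0.6296 / (0.85·0.6296 + 0.75·0.3704) ≈ 0.6583
After 'background': P(ore) = 0.15·0.6583 / (0.15·0.6583 + 0.25·0.3417) ≈ 0.5362

0.536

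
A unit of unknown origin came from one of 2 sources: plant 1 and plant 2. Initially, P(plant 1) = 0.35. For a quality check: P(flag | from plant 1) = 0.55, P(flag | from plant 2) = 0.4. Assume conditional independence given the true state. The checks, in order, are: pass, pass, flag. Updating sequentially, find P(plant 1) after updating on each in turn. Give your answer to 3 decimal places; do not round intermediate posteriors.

After 'pass': P(plant 1) = 0.45·0.3500 / (0.45·0.3500 + 0.6·0.6500) ≈ 0.2877
After 'pass': P(plant 1) = 0.45·0.2877 / (0.45·0.2877 + 0.6·0.7123) ≈ 0.2325
After 'flag': P(plant 1) = 0.55·0.2325 / (0.55·0.2325 + 0.4·0.7675) ≈ 0.2940

0.294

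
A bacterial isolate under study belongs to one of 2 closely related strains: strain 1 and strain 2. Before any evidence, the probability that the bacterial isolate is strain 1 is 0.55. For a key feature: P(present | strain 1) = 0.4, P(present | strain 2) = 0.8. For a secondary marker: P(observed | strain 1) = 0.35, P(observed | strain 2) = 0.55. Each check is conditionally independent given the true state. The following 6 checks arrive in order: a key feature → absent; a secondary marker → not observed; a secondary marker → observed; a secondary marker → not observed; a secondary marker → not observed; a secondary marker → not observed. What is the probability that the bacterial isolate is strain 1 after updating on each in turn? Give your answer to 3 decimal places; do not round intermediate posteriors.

Apply Bayes' rule sequentially, carrying P(strain 1) forward.
After a key feature='absent': P(strain 1) = 0.6·0.5500 / (0.6·0.5500 + 0.2·0.4500) ≈ 0.7857
After a secondary marker='not observed': P(strain 1) = 0.65·0.7857 / (0.65·0.7857 + 0.45·0.2143) ≈ 0.8412
After a secondary marker='observed': P(strain 1) = 0.35·0.8412 / (0.35·0.8412 + 0.55·0.1588) ≈ 0.7712
After a secondary marker='not observed': P(strain 1) = 0.65·0.7712 / (0.65·0.7712 + 0.45·0.2288) ≈ 0.8296
After a secondary marker='not observed': P(strain 1) = 0.65·0.8296 / (0.65·0.8296 + 0.45·0.1704) ≈ 0.8755
After a secondary marker='not observed': P(strain 1) = 0.65·0.8755 / (0.65·0.8755 + 0.45·0.1245) ≈ 0.9104

0.910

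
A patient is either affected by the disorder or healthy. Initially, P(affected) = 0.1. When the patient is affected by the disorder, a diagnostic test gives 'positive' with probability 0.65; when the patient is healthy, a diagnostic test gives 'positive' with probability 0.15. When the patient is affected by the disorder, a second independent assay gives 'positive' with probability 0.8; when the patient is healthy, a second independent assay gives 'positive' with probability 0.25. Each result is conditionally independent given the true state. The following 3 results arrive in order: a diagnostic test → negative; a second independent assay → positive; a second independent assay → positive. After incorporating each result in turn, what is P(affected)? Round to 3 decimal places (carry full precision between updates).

Each posterior becomes the prior for the next update.
After a diagnostic test='negative': P(affected) = 0.35·0.1000 / (0.35·0.1000 + 0.85·0.9000) ≈ 0.0437
After a second independent assay='positive': P(affected) = 0.8·0.0437 / (0.8·0.0437 + 0.25·0.9563) ≈ 0.1277
After a second independent assay='positive': P(affected) = 0.8·0.1277 / (0.8·0.1277 + 0.25·0.8723) ≈ 0.3190

0.319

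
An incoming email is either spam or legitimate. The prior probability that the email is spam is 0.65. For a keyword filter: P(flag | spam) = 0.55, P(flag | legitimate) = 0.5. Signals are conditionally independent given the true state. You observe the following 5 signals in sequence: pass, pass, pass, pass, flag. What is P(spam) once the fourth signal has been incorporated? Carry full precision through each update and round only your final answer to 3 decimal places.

After 'pass': P(spam) = 0.45·0.6500 / (0.45·0.6500 + 0.5·0.3500) ≈ 0.6257
After 'pass': P(spam) = 0.45·0.6257 / (0.45·0.6257 + 0.5·0.3743) ≈ 0.6007
After 'pass': P(spam) = 0.45·0.6007 / (0.45·0.6007 + 0.5·0.3993) ≈ 0.5752
After 'pass': P(spam) = 0.45·0.5752 / (0.45·0.5752 + 0.5·0.4248) ≈ 0.5492

0.549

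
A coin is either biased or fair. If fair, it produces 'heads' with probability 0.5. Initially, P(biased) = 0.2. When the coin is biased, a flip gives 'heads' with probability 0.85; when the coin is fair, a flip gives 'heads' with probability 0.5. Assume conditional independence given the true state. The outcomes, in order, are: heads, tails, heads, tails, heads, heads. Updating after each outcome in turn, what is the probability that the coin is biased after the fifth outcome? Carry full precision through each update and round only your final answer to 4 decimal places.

0.0995

After 'heads': P(biased) = 0.85·0.2000 / (0.85·0.2000 + 0.5·0.8000) ≈ 0.2982
After 'tails': P(biased) = 0.15·0.2982 / (0.15·0.2982 + 0.5·0.7018) ≈ 0.1131
After 'heads': P(biased) = 0.85·0.1131 / (0.85·0.1131 + 0.5·0.8869) ≈ 0.1781
After 'tails': P(biased) = 0.15·0.1781 / (0.15·0.1781 + 0.5·0.8219) ≈ 0.0611
After 'heads': P(biased) = 0.85·0.0611 / (0.85·0.0611 + 0.5·0.9389) ≈ 0.0995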